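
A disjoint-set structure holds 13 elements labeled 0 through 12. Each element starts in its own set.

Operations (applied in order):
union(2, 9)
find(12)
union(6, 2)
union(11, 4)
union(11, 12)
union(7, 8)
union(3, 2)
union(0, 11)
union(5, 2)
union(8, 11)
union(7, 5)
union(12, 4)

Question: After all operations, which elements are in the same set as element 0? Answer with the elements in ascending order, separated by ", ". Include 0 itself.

Answer: 0, 2, 3, 4, 5, 6, 7, 8, 9, 11, 12

Derivation:
Step 1: union(2, 9) -> merged; set of 2 now {2, 9}
Step 2: find(12) -> no change; set of 12 is {12}
Step 3: union(6, 2) -> merged; set of 6 now {2, 6, 9}
Step 4: union(11, 4) -> merged; set of 11 now {4, 11}
Step 5: union(11, 12) -> merged; set of 11 now {4, 11, 12}
Step 6: union(7, 8) -> merged; set of 7 now {7, 8}
Step 7: union(3, 2) -> merged; set of 3 now {2, 3, 6, 9}
Step 8: union(0, 11) -> merged; set of 0 now {0, 4, 11, 12}
Step 9: union(5, 2) -> merged; set of 5 now {2, 3, 5, 6, 9}
Step 10: union(8, 11) -> merged; set of 8 now {0, 4, 7, 8, 11, 12}
Step 11: union(7, 5) -> merged; set of 7 now {0, 2, 3, 4, 5, 6, 7, 8, 9, 11, 12}
Step 12: union(12, 4) -> already same set; set of 12 now {0, 2, 3, 4, 5, 6, 7, 8, 9, 11, 12}
Component of 0: {0, 2, 3, 4, 5, 6, 7, 8, 9, 11, 12}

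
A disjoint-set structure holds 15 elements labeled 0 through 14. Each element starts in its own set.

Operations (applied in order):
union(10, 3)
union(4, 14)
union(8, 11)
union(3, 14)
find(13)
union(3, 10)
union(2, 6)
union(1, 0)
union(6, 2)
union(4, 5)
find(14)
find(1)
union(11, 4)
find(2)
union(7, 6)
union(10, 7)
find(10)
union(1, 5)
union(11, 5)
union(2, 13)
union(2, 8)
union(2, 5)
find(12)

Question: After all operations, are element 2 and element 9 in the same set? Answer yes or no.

Answer: no

Derivation:
Step 1: union(10, 3) -> merged; set of 10 now {3, 10}
Step 2: union(4, 14) -> merged; set of 4 now {4, 14}
Step 3: union(8, 11) -> merged; set of 8 now {8, 11}
Step 4: union(3, 14) -> merged; set of 3 now {3, 4, 10, 14}
Step 5: find(13) -> no change; set of 13 is {13}
Step 6: union(3, 10) -> already same set; set of 3 now {3, 4, 10, 14}
Step 7: union(2, 6) -> merged; set of 2 now {2, 6}
Step 8: union(1, 0) -> merged; set of 1 now {0, 1}
Step 9: union(6, 2) -> already same set; set of 6 now {2, 6}
Step 10: union(4, 5) -> merged; set of 4 now {3, 4, 5, 10, 14}
Step 11: find(14) -> no change; set of 14 is {3, 4, 5, 10, 14}
Step 12: find(1) -> no change; set of 1 is {0, 1}
Step 13: union(11, 4) -> merged; set of 11 now {3, 4, 5, 8, 10, 11, 14}
Step 14: find(2) -> no change; set of 2 is {2, 6}
Step 15: union(7, 6) -> merged; set of 7 now {2, 6, 7}
Step 16: union(10, 7) -> merged; set of 10 now {2, 3, 4, 5, 6, 7, 8, 10, 11, 14}
Step 17: find(10) -> no change; set of 10 is {2, 3, 4, 5, 6, 7, 8, 10, 11, 14}
Step 18: union(1, 5) -> merged; set of 1 now {0, 1, 2, 3, 4, 5, 6, 7, 8, 10, 11, 14}
Step 19: union(11, 5) -> already same set; set of 11 now {0, 1, 2, 3, 4, 5, 6, 7, 8, 10, 11, 14}
Step 20: union(2, 13) -> merged; set of 2 now {0, 1, 2, 3, 4, 5, 6, 7, 8, 10, 11, 13, 14}
Step 21: union(2, 8) -> already same set; set of 2 now {0, 1, 2, 3, 4, 5, 6, 7, 8, 10, 11, 13, 14}
Step 22: union(2, 5) -> already same set; set of 2 now {0, 1, 2, 3, 4, 5, 6, 7, 8, 10, 11, 13, 14}
Step 23: find(12) -> no change; set of 12 is {12}
Set of 2: {0, 1, 2, 3, 4, 5, 6, 7, 8, 10, 11, 13, 14}; 9 is not a member.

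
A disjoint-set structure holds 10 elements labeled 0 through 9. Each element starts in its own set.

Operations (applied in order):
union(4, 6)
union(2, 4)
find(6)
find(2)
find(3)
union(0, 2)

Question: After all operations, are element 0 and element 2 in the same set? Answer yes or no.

Answer: yes

Derivation:
Step 1: union(4, 6) -> merged; set of 4 now {4, 6}
Step 2: union(2, 4) -> merged; set of 2 now {2, 4, 6}
Step 3: find(6) -> no change; set of 6 is {2, 4, 6}
Step 4: find(2) -> no change; set of 2 is {2, 4, 6}
Step 5: find(3) -> no change; set of 3 is {3}
Step 6: union(0, 2) -> merged; set of 0 now {0, 2, 4, 6}
Set of 0: {0, 2, 4, 6}; 2 is a member.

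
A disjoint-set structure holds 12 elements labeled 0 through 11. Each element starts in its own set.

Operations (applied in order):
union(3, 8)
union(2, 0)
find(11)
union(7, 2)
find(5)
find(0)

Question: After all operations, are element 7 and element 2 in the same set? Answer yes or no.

Step 1: union(3, 8) -> merged; set of 3 now {3, 8}
Step 2: union(2, 0) -> merged; set of 2 now {0, 2}
Step 3: find(11) -> no change; set of 11 is {11}
Step 4: union(7, 2) -> merged; set of 7 now {0, 2, 7}
Step 5: find(5) -> no change; set of 5 is {5}
Step 6: find(0) -> no change; set of 0 is {0, 2, 7}
Set of 7: {0, 2, 7}; 2 is a member.

Answer: yes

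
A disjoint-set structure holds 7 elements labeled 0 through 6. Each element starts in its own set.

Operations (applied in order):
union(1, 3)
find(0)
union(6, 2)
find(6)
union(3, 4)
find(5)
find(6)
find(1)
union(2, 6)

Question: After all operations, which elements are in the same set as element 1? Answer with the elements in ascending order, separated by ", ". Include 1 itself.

Step 1: union(1, 3) -> merged; set of 1 now {1, 3}
Step 2: find(0) -> no change; set of 0 is {0}
Step 3: union(6, 2) -> merged; set of 6 now {2, 6}
Step 4: find(6) -> no change; set of 6 is {2, 6}
Step 5: union(3, 4) -> merged; set of 3 now {1, 3, 4}
Step 6: find(5) -> no change; set of 5 is {5}
Step 7: find(6) -> no change; set of 6 is {2, 6}
Step 8: find(1) -> no change; set of 1 is {1, 3, 4}
Step 9: union(2, 6) -> already same set; set of 2 now {2, 6}
Component of 1: {1, 3, 4}

Answer: 1, 3, 4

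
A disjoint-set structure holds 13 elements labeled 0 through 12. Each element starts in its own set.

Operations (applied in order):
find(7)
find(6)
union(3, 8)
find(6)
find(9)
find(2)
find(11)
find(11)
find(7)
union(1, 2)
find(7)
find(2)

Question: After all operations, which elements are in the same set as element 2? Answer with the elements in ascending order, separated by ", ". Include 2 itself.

Step 1: find(7) -> no change; set of 7 is {7}
Step 2: find(6) -> no change; set of 6 is {6}
Step 3: union(3, 8) -> merged; set of 3 now {3, 8}
Step 4: find(6) -> no change; set of 6 is {6}
Step 5: find(9) -> no change; set of 9 is {9}
Step 6: find(2) -> no change; set of 2 is {2}
Step 7: find(11) -> no change; set of 11 is {11}
Step 8: find(11) -> no change; set of 11 is {11}
Step 9: find(7) -> no change; set of 7 is {7}
Step 10: union(1, 2) -> merged; set of 1 now {1, 2}
Step 11: find(7) -> no change; set of 7 is {7}
Step 12: find(2) -> no change; set of 2 is {1, 2}
Component of 2: {1, 2}

Answer: 1, 2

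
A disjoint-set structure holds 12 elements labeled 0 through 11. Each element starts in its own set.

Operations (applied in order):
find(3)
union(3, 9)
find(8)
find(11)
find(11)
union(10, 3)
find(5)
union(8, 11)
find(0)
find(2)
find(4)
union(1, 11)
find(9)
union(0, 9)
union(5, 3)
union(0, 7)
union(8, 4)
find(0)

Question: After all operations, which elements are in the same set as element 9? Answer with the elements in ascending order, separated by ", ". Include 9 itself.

Step 1: find(3) -> no change; set of 3 is {3}
Step 2: union(3, 9) -> merged; set of 3 now {3, 9}
Step 3: find(8) -> no change; set of 8 is {8}
Step 4: find(11) -> no change; set of 11 is {11}
Step 5: find(11) -> no change; set of 11 is {11}
Step 6: union(10, 3) -> merged; set of 10 now {3, 9, 10}
Step 7: find(5) -> no change; set of 5 is {5}
Step 8: union(8, 11) -> merged; set of 8 now {8, 11}
Step 9: find(0) -> no change; set of 0 is {0}
Step 10: find(2) -> no change; set of 2 is {2}
Step 11: find(4) -> no change; set of 4 is {4}
Step 12: union(1, 11) -> merged; set of 1 now {1, 8, 11}
Step 13: find(9) -> no change; set of 9 is {3, 9, 10}
Step 14: union(0, 9) -> merged; set of 0 now {0, 3, 9, 10}
Step 15: union(5, 3) -> merged; set of 5 now {0, 3, 5, 9, 10}
Step 16: union(0, 7) -> merged; set of 0 now {0, 3, 5, 7, 9, 10}
Step 17: union(8, 4) -> merged; set of 8 now {1, 4, 8, 11}
Step 18: find(0) -> no change; set of 0 is {0, 3, 5, 7, 9, 10}
Component of 9: {0, 3, 5, 7, 9, 10}

Answer: 0, 3, 5, 7, 9, 10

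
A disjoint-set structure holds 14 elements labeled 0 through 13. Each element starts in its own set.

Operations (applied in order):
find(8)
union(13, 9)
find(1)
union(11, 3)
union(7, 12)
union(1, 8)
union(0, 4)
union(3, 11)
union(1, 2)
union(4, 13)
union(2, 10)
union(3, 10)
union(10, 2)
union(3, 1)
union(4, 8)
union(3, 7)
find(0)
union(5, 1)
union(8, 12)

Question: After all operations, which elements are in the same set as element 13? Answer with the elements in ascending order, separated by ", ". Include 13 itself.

Answer: 0, 1, 2, 3, 4, 5, 7, 8, 9, 10, 11, 12, 13

Derivation:
Step 1: find(8) -> no change; set of 8 is {8}
Step 2: union(13, 9) -> merged; set of 13 now {9, 13}
Step 3: find(1) -> no change; set of 1 is {1}
Step 4: union(11, 3) -> merged; set of 11 now {3, 11}
Step 5: union(7, 12) -> merged; set of 7 now {7, 12}
Step 6: union(1, 8) -> merged; set of 1 now {1, 8}
Step 7: union(0, 4) -> merged; set of 0 now {0, 4}
Step 8: union(3, 11) -> already same set; set of 3 now {3, 11}
Step 9: union(1, 2) -> merged; set of 1 now {1, 2, 8}
Step 10: union(4, 13) -> merged; set of 4 now {0, 4, 9, 13}
Step 11: union(2, 10) -> merged; set of 2 now {1, 2, 8, 10}
Step 12: union(3, 10) -> merged; set of 3 now {1, 2, 3, 8, 10, 11}
Step 13: union(10, 2) -> already same set; set of 10 now {1, 2, 3, 8, 10, 11}
Step 14: union(3, 1) -> already same set; set of 3 now {1, 2, 3, 8, 10, 11}
Step 15: union(4, 8) -> merged; set of 4 now {0, 1, 2, 3, 4, 8, 9, 10, 11, 13}
Step 16: union(3, 7) -> merged; set of 3 now {0, 1, 2, 3, 4, 7, 8, 9, 10, 11, 12, 13}
Step 17: find(0) -> no change; set of 0 is {0, 1, 2, 3, 4, 7, 8, 9, 10, 11, 12, 13}
Step 18: union(5, 1) -> merged; set of 5 now {0, 1, 2, 3, 4, 5, 7, 8, 9, 10, 11, 12, 13}
Step 19: union(8, 12) -> already same set; set of 8 now {0, 1, 2, 3, 4, 5, 7, 8, 9, 10, 11, 12, 13}
Component of 13: {0, 1, 2, 3, 4, 5, 7, 8, 9, 10, 11, 12, 13}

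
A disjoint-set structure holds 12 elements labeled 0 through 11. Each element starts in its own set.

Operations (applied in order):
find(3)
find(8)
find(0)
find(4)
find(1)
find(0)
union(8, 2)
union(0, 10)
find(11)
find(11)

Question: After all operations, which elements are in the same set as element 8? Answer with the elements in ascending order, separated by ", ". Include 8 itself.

Answer: 2, 8

Derivation:
Step 1: find(3) -> no change; set of 3 is {3}
Step 2: find(8) -> no change; set of 8 is {8}
Step 3: find(0) -> no change; set of 0 is {0}
Step 4: find(4) -> no change; set of 4 is {4}
Step 5: find(1) -> no change; set of 1 is {1}
Step 6: find(0) -> no change; set of 0 is {0}
Step 7: union(8, 2) -> merged; set of 8 now {2, 8}
Step 8: union(0, 10) -> merged; set of 0 now {0, 10}
Step 9: find(11) -> no change; set of 11 is {11}
Step 10: find(11) -> no change; set of 11 is {11}
Component of 8: {2, 8}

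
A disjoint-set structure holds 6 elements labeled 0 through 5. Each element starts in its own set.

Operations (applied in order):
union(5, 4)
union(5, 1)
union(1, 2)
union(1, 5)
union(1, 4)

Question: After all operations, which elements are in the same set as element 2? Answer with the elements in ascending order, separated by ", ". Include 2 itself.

Answer: 1, 2, 4, 5

Derivation:
Step 1: union(5, 4) -> merged; set of 5 now {4, 5}
Step 2: union(5, 1) -> merged; set of 5 now {1, 4, 5}
Step 3: union(1, 2) -> merged; set of 1 now {1, 2, 4, 5}
Step 4: union(1, 5) -> already same set; set of 1 now {1, 2, 4, 5}
Step 5: union(1, 4) -> already same set; set of 1 now {1, 2, 4, 5}
Component of 2: {1, 2, 4, 5}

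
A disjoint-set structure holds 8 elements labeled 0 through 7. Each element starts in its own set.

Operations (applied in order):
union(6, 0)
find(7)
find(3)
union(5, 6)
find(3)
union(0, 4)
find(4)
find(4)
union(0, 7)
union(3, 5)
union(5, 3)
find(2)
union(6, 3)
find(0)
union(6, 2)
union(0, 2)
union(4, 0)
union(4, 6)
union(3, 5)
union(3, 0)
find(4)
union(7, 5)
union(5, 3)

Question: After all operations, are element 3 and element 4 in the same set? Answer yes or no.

Step 1: union(6, 0) -> merged; set of 6 now {0, 6}
Step 2: find(7) -> no change; set of 7 is {7}
Step 3: find(3) -> no change; set of 3 is {3}
Step 4: union(5, 6) -> merged; set of 5 now {0, 5, 6}
Step 5: find(3) -> no change; set of 3 is {3}
Step 6: union(0, 4) -> merged; set of 0 now {0, 4, 5, 6}
Step 7: find(4) -> no change; set of 4 is {0, 4, 5, 6}
Step 8: find(4) -> no change; set of 4 is {0, 4, 5, 6}
Step 9: union(0, 7) -> merged; set of 0 now {0, 4, 5, 6, 7}
Step 10: union(3, 5) -> merged; set of 3 now {0, 3, 4, 5, 6, 7}
Step 11: union(5, 3) -> already same set; set of 5 now {0, 3, 4, 5, 6, 7}
Step 12: find(2) -> no change; set of 2 is {2}
Step 13: union(6, 3) -> already same set; set of 6 now {0, 3, 4, 5, 6, 7}
Step 14: find(0) -> no change; set of 0 is {0, 3, 4, 5, 6, 7}
Step 15: union(6, 2) -> merged; set of 6 now {0, 2, 3, 4, 5, 6, 7}
Step 16: union(0, 2) -> already same set; set of 0 now {0, 2, 3, 4, 5, 6, 7}
Step 17: union(4, 0) -> already same set; set of 4 now {0, 2, 3, 4, 5, 6, 7}
Step 18: union(4, 6) -> already same set; set of 4 now {0, 2, 3, 4, 5, 6, 7}
Step 19: union(3, 5) -> already same set; set of 3 now {0, 2, 3, 4, 5, 6, 7}
Step 20: union(3, 0) -> already same set; set of 3 now {0, 2, 3, 4, 5, 6, 7}
Step 21: find(4) -> no change; set of 4 is {0, 2, 3, 4, 5, 6, 7}
Step 22: union(7, 5) -> already same set; set of 7 now {0, 2, 3, 4, 5, 6, 7}
Step 23: union(5, 3) -> already same set; set of 5 now {0, 2, 3, 4, 5, 6, 7}
Set of 3: {0, 2, 3, 4, 5, 6, 7}; 4 is a member.

Answer: yes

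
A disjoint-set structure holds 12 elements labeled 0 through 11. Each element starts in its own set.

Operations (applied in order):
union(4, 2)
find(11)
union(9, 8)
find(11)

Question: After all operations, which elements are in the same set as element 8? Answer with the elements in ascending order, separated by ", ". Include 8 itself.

Answer: 8, 9

Derivation:
Step 1: union(4, 2) -> merged; set of 4 now {2, 4}
Step 2: find(11) -> no change; set of 11 is {11}
Step 3: union(9, 8) -> merged; set of 9 now {8, 9}
Step 4: find(11) -> no change; set of 11 is {11}
Component of 8: {8, 9}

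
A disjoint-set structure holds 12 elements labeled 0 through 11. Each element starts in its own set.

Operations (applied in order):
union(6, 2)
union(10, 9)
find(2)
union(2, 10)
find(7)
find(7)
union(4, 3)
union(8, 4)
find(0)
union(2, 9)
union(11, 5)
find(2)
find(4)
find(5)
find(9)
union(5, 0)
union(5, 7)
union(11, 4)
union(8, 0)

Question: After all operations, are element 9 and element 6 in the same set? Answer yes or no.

Answer: yes

Derivation:
Step 1: union(6, 2) -> merged; set of 6 now {2, 6}
Step 2: union(10, 9) -> merged; set of 10 now {9, 10}
Step 3: find(2) -> no change; set of 2 is {2, 6}
Step 4: union(2, 10) -> merged; set of 2 now {2, 6, 9, 10}
Step 5: find(7) -> no change; set of 7 is {7}
Step 6: find(7) -> no change; set of 7 is {7}
Step 7: union(4, 3) -> merged; set of 4 now {3, 4}
Step 8: union(8, 4) -> merged; set of 8 now {3, 4, 8}
Step 9: find(0) -> no change; set of 0 is {0}
Step 10: union(2, 9) -> already same set; set of 2 now {2, 6, 9, 10}
Step 11: union(11, 5) -> merged; set of 11 now {5, 11}
Step 12: find(2) -> no change; set of 2 is {2, 6, 9, 10}
Step 13: find(4) -> no change; set of 4 is {3, 4, 8}
Step 14: find(5) -> no change; set of 5 is {5, 11}
Step 15: find(9) -> no change; set of 9 is {2, 6, 9, 10}
Step 16: union(5, 0) -> merged; set of 5 now {0, 5, 11}
Step 17: union(5, 7) -> merged; set of 5 now {0, 5, 7, 11}
Step 18: union(11, 4) -> merged; set of 11 now {0, 3, 4, 5, 7, 8, 11}
Step 19: union(8, 0) -> already same set; set of 8 now {0, 3, 4, 5, 7, 8, 11}
Set of 9: {2, 6, 9, 10}; 6 is a member.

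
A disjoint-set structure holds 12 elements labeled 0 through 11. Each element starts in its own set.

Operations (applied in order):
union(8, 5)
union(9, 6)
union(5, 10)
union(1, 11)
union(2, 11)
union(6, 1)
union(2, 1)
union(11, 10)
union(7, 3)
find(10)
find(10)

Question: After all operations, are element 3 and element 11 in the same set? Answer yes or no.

Step 1: union(8, 5) -> merged; set of 8 now {5, 8}
Step 2: union(9, 6) -> merged; set of 9 now {6, 9}
Step 3: union(5, 10) -> merged; set of 5 now {5, 8, 10}
Step 4: union(1, 11) -> merged; set of 1 now {1, 11}
Step 5: union(2, 11) -> merged; set of 2 now {1, 2, 11}
Step 6: union(6, 1) -> merged; set of 6 now {1, 2, 6, 9, 11}
Step 7: union(2, 1) -> already same set; set of 2 now {1, 2, 6, 9, 11}
Step 8: union(11, 10) -> merged; set of 11 now {1, 2, 5, 6, 8, 9, 10, 11}
Step 9: union(7, 3) -> merged; set of 7 now {3, 7}
Step 10: find(10) -> no change; set of 10 is {1, 2, 5, 6, 8, 9, 10, 11}
Step 11: find(10) -> no change; set of 10 is {1, 2, 5, 6, 8, 9, 10, 11}
Set of 3: {3, 7}; 11 is not a member.

Answer: no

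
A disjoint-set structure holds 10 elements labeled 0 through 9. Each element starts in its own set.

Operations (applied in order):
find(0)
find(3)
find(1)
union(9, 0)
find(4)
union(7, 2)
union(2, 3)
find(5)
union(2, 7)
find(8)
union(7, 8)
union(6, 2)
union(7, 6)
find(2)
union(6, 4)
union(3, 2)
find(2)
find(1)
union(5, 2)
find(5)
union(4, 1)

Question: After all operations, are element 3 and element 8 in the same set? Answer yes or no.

Answer: yes

Derivation:
Step 1: find(0) -> no change; set of 0 is {0}
Step 2: find(3) -> no change; set of 3 is {3}
Step 3: find(1) -> no change; set of 1 is {1}
Step 4: union(9, 0) -> merged; set of 9 now {0, 9}
Step 5: find(4) -> no change; set of 4 is {4}
Step 6: union(7, 2) -> merged; set of 7 now {2, 7}
Step 7: union(2, 3) -> merged; set of 2 now {2, 3, 7}
Step 8: find(5) -> no change; set of 5 is {5}
Step 9: union(2, 7) -> already same set; set of 2 now {2, 3, 7}
Step 10: find(8) -> no change; set of 8 is {8}
Step 11: union(7, 8) -> merged; set of 7 now {2, 3, 7, 8}
Step 12: union(6, 2) -> merged; set of 6 now {2, 3, 6, 7, 8}
Step 13: union(7, 6) -> already same set; set of 7 now {2, 3, 6, 7, 8}
Step 14: find(2) -> no change; set of 2 is {2, 3, 6, 7, 8}
Step 15: union(6, 4) -> merged; set of 6 now {2, 3, 4, 6, 7, 8}
Step 16: union(3, 2) -> already same set; set of 3 now {2, 3, 4, 6, 7, 8}
Step 17: find(2) -> no change; set of 2 is {2, 3, 4, 6, 7, 8}
Step 18: find(1) -> no change; set of 1 is {1}
Step 19: union(5, 2) -> merged; set of 5 now {2, 3, 4, 5, 6, 7, 8}
Step 20: find(5) -> no change; set of 5 is {2, 3, 4, 5, 6, 7, 8}
Step 21: union(4, 1) -> merged; set of 4 now {1, 2, 3, 4, 5, 6, 7, 8}
Set of 3: {1, 2, 3, 4, 5, 6, 7, 8}; 8 is a member.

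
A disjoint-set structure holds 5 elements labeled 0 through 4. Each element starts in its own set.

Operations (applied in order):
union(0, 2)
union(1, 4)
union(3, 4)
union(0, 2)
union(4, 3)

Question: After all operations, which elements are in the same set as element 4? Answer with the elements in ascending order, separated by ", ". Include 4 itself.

Answer: 1, 3, 4

Derivation:
Step 1: union(0, 2) -> merged; set of 0 now {0, 2}
Step 2: union(1, 4) -> merged; set of 1 now {1, 4}
Step 3: union(3, 4) -> merged; set of 3 now {1, 3, 4}
Step 4: union(0, 2) -> already same set; set of 0 now {0, 2}
Step 5: union(4, 3) -> already same set; set of 4 now {1, 3, 4}
Component of 4: {1, 3, 4}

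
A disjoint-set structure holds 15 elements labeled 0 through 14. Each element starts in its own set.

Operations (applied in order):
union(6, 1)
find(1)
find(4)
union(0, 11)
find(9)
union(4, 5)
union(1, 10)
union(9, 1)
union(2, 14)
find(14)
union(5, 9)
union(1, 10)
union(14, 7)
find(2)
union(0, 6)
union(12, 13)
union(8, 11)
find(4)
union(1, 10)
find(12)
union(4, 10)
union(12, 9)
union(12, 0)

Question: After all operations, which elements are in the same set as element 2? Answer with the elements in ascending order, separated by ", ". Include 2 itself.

Step 1: union(6, 1) -> merged; set of 6 now {1, 6}
Step 2: find(1) -> no change; set of 1 is {1, 6}
Step 3: find(4) -> no change; set of 4 is {4}
Step 4: union(0, 11) -> merged; set of 0 now {0, 11}
Step 5: find(9) -> no change; set of 9 is {9}
Step 6: union(4, 5) -> merged; set of 4 now {4, 5}
Step 7: union(1, 10) -> merged; set of 1 now {1, 6, 10}
Step 8: union(9, 1) -> merged; set of 9 now {1, 6, 9, 10}
Step 9: union(2, 14) -> merged; set of 2 now {2, 14}
Step 10: find(14) -> no change; set of 14 is {2, 14}
Step 11: union(5, 9) -> merged; set of 5 now {1, 4, 5, 6, 9, 10}
Step 12: union(1, 10) -> already same set; set of 1 now {1, 4, 5, 6, 9, 10}
Step 13: union(14, 7) -> merged; set of 14 now {2, 7, 14}
Step 14: find(2) -> no change; set of 2 is {2, 7, 14}
Step 15: union(0, 6) -> merged; set of 0 now {0, 1, 4, 5, 6, 9, 10, 11}
Step 16: union(12, 13) -> merged; set of 12 now {12, 13}
Step 17: union(8, 11) -> merged; set of 8 now {0, 1, 4, 5, 6, 8, 9, 10, 11}
Step 18: find(4) -> no change; set of 4 is {0, 1, 4, 5, 6, 8, 9, 10, 11}
Step 19: union(1, 10) -> already same set; set of 1 now {0, 1, 4, 5, 6, 8, 9, 10, 11}
Step 20: find(12) -> no change; set of 12 is {12, 13}
Step 21: union(4, 10) -> already same set; set of 4 now {0, 1, 4, 5, 6, 8, 9, 10, 11}
Step 22: union(12, 9) -> merged; set of 12 now {0, 1, 4, 5, 6, 8, 9, 10, 11, 12, 13}
Step 23: union(12, 0) -> already same set; set of 12 now {0, 1, 4, 5, 6, 8, 9, 10, 11, 12, 13}
Component of 2: {2, 7, 14}

Answer: 2, 7, 14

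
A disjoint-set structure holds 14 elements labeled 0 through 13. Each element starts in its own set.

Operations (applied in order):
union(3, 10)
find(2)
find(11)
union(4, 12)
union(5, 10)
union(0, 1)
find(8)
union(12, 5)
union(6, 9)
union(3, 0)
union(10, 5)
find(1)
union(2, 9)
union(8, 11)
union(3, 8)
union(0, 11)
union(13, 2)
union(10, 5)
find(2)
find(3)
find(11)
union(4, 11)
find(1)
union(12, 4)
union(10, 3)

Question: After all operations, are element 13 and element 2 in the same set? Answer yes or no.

Step 1: union(3, 10) -> merged; set of 3 now {3, 10}
Step 2: find(2) -> no change; set of 2 is {2}
Step 3: find(11) -> no change; set of 11 is {11}
Step 4: union(4, 12) -> merged; set of 4 now {4, 12}
Step 5: union(5, 10) -> merged; set of 5 now {3, 5, 10}
Step 6: union(0, 1) -> merged; set of 0 now {0, 1}
Step 7: find(8) -> no change; set of 8 is {8}
Step 8: union(12, 5) -> merged; set of 12 now {3, 4, 5, 10, 12}
Step 9: union(6, 9) -> merged; set of 6 now {6, 9}
Step 10: union(3, 0) -> merged; set of 3 now {0, 1, 3, 4, 5, 10, 12}
Step 11: union(10, 5) -> already same set; set of 10 now {0, 1, 3, 4, 5, 10, 12}
Step 12: find(1) -> no change; set of 1 is {0, 1, 3, 4, 5, 10, 12}
Step 13: union(2, 9) -> merged; set of 2 now {2, 6, 9}
Step 14: union(8, 11) -> merged; set of 8 now {8, 11}
Step 15: union(3, 8) -> merged; set of 3 now {0, 1, 3, 4, 5, 8, 10, 11, 12}
Step 16: union(0, 11) -> already same set; set of 0 now {0, 1, 3, 4, 5, 8, 10, 11, 12}
Step 17: union(13, 2) -> merged; set of 13 now {2, 6, 9, 13}
Step 18: union(10, 5) -> already same set; set of 10 now {0, 1, 3, 4, 5, 8, 10, 11, 12}
Step 19: find(2) -> no change; set of 2 is {2, 6, 9, 13}
Step 20: find(3) -> no change; set of 3 is {0, 1, 3, 4, 5, 8, 10, 11, 12}
Step 21: find(11) -> no change; set of 11 is {0, 1, 3, 4, 5, 8, 10, 11, 12}
Step 22: union(4, 11) -> already same set; set of 4 now {0, 1, 3, 4, 5, 8, 10, 11, 12}
Step 23: find(1) -> no change; set of 1 is {0, 1, 3, 4, 5, 8, 10, 11, 12}
Step 24: union(12, 4) -> already same set; set of 12 now {0, 1, 3, 4, 5, 8, 10, 11, 12}
Step 25: union(10, 3) -> already same set; set of 10 now {0, 1, 3, 4, 5, 8, 10, 11, 12}
Set of 13: {2, 6, 9, 13}; 2 is a member.

Answer: yes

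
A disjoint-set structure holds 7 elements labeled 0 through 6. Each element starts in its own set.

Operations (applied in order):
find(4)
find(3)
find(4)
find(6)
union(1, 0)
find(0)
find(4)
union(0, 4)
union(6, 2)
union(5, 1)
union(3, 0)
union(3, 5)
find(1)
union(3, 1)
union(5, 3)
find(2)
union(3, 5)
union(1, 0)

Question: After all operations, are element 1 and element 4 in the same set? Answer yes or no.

Step 1: find(4) -> no change; set of 4 is {4}
Step 2: find(3) -> no change; set of 3 is {3}
Step 3: find(4) -> no change; set of 4 is {4}
Step 4: find(6) -> no change; set of 6 is {6}
Step 5: union(1, 0) -> merged; set of 1 now {0, 1}
Step 6: find(0) -> no change; set of 0 is {0, 1}
Step 7: find(4) -> no change; set of 4 is {4}
Step 8: union(0, 4) -> merged; set of 0 now {0, 1, 4}
Step 9: union(6, 2) -> merged; set of 6 now {2, 6}
Step 10: union(5, 1) -> merged; set of 5 now {0, 1, 4, 5}
Step 11: union(3, 0) -> merged; set of 3 now {0, 1, 3, 4, 5}
Step 12: union(3, 5) -> already same set; set of 3 now {0, 1, 3, 4, 5}
Step 13: find(1) -> no change; set of 1 is {0, 1, 3, 4, 5}
Step 14: union(3, 1) -> already same set; set of 3 now {0, 1, 3, 4, 5}
Step 15: union(5, 3) -> already same set; set of 5 now {0, 1, 3, 4, 5}
Step 16: find(2) -> no change; set of 2 is {2, 6}
Step 17: union(3, 5) -> already same set; set of 3 now {0, 1, 3, 4, 5}
Step 18: union(1, 0) -> already same set; set of 1 now {0, 1, 3, 4, 5}
Set of 1: {0, 1, 3, 4, 5}; 4 is a member.

Answer: yes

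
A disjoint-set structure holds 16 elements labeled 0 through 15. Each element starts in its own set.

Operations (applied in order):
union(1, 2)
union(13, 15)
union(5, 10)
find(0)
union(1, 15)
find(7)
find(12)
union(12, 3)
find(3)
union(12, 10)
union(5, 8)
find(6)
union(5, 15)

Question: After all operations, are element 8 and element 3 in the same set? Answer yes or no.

Answer: yes

Derivation:
Step 1: union(1, 2) -> merged; set of 1 now {1, 2}
Step 2: union(13, 15) -> merged; set of 13 now {13, 15}
Step 3: union(5, 10) -> merged; set of 5 now {5, 10}
Step 4: find(0) -> no change; set of 0 is {0}
Step 5: union(1, 15) -> merged; set of 1 now {1, 2, 13, 15}
Step 6: find(7) -> no change; set of 7 is {7}
Step 7: find(12) -> no change; set of 12 is {12}
Step 8: union(12, 3) -> merged; set of 12 now {3, 12}
Step 9: find(3) -> no change; set of 3 is {3, 12}
Step 10: union(12, 10) -> merged; set of 12 now {3, 5, 10, 12}
Step 11: union(5, 8) -> merged; set of 5 now {3, 5, 8, 10, 12}
Step 12: find(6) -> no change; set of 6 is {6}
Step 13: union(5, 15) -> merged; set of 5 now {1, 2, 3, 5, 8, 10, 12, 13, 15}
Set of 8: {1, 2, 3, 5, 8, 10, 12, 13, 15}; 3 is a member.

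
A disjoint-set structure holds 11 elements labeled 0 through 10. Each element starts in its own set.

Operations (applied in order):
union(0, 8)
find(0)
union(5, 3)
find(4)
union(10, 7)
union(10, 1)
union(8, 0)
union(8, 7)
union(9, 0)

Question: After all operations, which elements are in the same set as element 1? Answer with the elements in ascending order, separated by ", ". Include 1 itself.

Step 1: union(0, 8) -> merged; set of 0 now {0, 8}
Step 2: find(0) -> no change; set of 0 is {0, 8}
Step 3: union(5, 3) -> merged; set of 5 now {3, 5}
Step 4: find(4) -> no change; set of 4 is {4}
Step 5: union(10, 7) -> merged; set of 10 now {7, 10}
Step 6: union(10, 1) -> merged; set of 10 now {1, 7, 10}
Step 7: union(8, 0) -> already same set; set of 8 now {0, 8}
Step 8: union(8, 7) -> merged; set of 8 now {0, 1, 7, 8, 10}
Step 9: union(9, 0) -> merged; set of 9 now {0, 1, 7, 8, 9, 10}
Component of 1: {0, 1, 7, 8, 9, 10}

Answer: 0, 1, 7, 8, 9, 10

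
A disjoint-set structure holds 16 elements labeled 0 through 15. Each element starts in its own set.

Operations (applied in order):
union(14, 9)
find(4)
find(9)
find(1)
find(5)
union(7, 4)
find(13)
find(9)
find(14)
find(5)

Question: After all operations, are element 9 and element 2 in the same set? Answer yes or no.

Step 1: union(14, 9) -> merged; set of 14 now {9, 14}
Step 2: find(4) -> no change; set of 4 is {4}
Step 3: find(9) -> no change; set of 9 is {9, 14}
Step 4: find(1) -> no change; set of 1 is {1}
Step 5: find(5) -> no change; set of 5 is {5}
Step 6: union(7, 4) -> merged; set of 7 now {4, 7}
Step 7: find(13) -> no change; set of 13 is {13}
Step 8: find(9) -> no change; set of 9 is {9, 14}
Step 9: find(14) -> no change; set of 14 is {9, 14}
Step 10: find(5) -> no change; set of 5 is {5}
Set of 9: {9, 14}; 2 is not a member.

Answer: no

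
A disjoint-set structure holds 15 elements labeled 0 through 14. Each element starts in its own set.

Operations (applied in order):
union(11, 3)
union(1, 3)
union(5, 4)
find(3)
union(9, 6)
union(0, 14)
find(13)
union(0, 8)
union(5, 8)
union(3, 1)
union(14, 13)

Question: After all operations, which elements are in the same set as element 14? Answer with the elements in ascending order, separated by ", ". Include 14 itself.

Answer: 0, 4, 5, 8, 13, 14

Derivation:
Step 1: union(11, 3) -> merged; set of 11 now {3, 11}
Step 2: union(1, 3) -> merged; set of 1 now {1, 3, 11}
Step 3: union(5, 4) -> merged; set of 5 now {4, 5}
Step 4: find(3) -> no change; set of 3 is {1, 3, 11}
Step 5: union(9, 6) -> merged; set of 9 now {6, 9}
Step 6: union(0, 14) -> merged; set of 0 now {0, 14}
Step 7: find(13) -> no change; set of 13 is {13}
Step 8: union(0, 8) -> merged; set of 0 now {0, 8, 14}
Step 9: union(5, 8) -> merged; set of 5 now {0, 4, 5, 8, 14}
Step 10: union(3, 1) -> already same set; set of 3 now {1, 3, 11}
Step 11: union(14, 13) -> merged; set of 14 now {0, 4, 5, 8, 13, 14}
Component of 14: {0, 4, 5, 8, 13, 14}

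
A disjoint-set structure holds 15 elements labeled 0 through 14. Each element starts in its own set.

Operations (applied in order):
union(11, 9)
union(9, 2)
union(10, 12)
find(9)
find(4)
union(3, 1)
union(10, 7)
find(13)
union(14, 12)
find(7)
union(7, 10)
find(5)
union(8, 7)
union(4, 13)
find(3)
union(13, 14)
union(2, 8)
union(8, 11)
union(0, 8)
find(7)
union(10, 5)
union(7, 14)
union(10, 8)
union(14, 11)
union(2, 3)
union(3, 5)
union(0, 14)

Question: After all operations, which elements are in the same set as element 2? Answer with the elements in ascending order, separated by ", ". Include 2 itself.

Step 1: union(11, 9) -> merged; set of 11 now {9, 11}
Step 2: union(9, 2) -> merged; set of 9 now {2, 9, 11}
Step 3: union(10, 12) -> merged; set of 10 now {10, 12}
Step 4: find(9) -> no change; set of 9 is {2, 9, 11}
Step 5: find(4) -> no change; set of 4 is {4}
Step 6: union(3, 1) -> merged; set of 3 now {1, 3}
Step 7: union(10, 7) -> merged; set of 10 now {7, 10, 12}
Step 8: find(13) -> no change; set of 13 is {13}
Step 9: union(14, 12) -> merged; set of 14 now {7, 10, 12, 14}
Step 10: find(7) -> no change; set of 7 is {7, 10, 12, 14}
Step 11: union(7, 10) -> already same set; set of 7 now {7, 10, 12, 14}
Step 12: find(5) -> no change; set of 5 is {5}
Step 13: union(8, 7) -> merged; set of 8 now {7, 8, 10, 12, 14}
Step 14: union(4, 13) -> merged; set of 4 now {4, 13}
Step 15: find(3) -> no change; set of 3 is {1, 3}
Step 16: union(13, 14) -> merged; set of 13 now {4, 7, 8, 10, 12, 13, 14}
Step 17: union(2, 8) -> merged; set of 2 now {2, 4, 7, 8, 9, 10, 11, 12, 13, 14}
Step 18: union(8, 11) -> already same set; set of 8 now {2, 4, 7, 8, 9, 10, 11, 12, 13, 14}
Step 19: union(0, 8) -> merged; set of 0 now {0, 2, 4, 7, 8, 9, 10, 11, 12, 13, 14}
Step 20: find(7) -> no change; set of 7 is {0, 2, 4, 7, 8, 9, 10, 11, 12, 13, 14}
Step 21: union(10, 5) -> merged; set of 10 now {0, 2, 4, 5, 7, 8, 9, 10, 11, 12, 13, 14}
Step 22: union(7, 14) -> already same set; set of 7 now {0, 2, 4, 5, 7, 8, 9, 10, 11, 12, 13, 14}
Step 23: union(10, 8) -> already same set; set of 10 now {0, 2, 4, 5, 7, 8, 9, 10, 11, 12, 13, 14}
Step 24: union(14, 11) -> already same set; set of 14 now {0, 2, 4, 5, 7, 8, 9, 10, 11, 12, 13, 14}
Step 25: union(2, 3) -> merged; set of 2 now {0, 1, 2, 3, 4, 5, 7, 8, 9, 10, 11, 12, 13, 14}
Step 26: union(3, 5) -> already same set; set of 3 now {0, 1, 2, 3, 4, 5, 7, 8, 9, 10, 11, 12, 13, 14}
Step 27: union(0, 14) -> already same set; set of 0 now {0, 1, 2, 3, 4, 5, 7, 8, 9, 10, 11, 12, 13, 14}
Component of 2: {0, 1, 2, 3, 4, 5, 7, 8, 9, 10, 11, 12, 13, 14}

Answer: 0, 1, 2, 3, 4, 5, 7, 8, 9, 10, 11, 12, 13, 14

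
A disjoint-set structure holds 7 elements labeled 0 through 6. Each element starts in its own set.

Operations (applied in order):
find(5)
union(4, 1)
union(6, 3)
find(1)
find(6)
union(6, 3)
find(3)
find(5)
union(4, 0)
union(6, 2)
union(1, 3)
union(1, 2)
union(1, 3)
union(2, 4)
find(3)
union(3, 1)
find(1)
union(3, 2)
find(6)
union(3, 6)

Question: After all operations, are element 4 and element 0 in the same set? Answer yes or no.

Answer: yes

Derivation:
Step 1: find(5) -> no change; set of 5 is {5}
Step 2: union(4, 1) -> merged; set of 4 now {1, 4}
Step 3: union(6, 3) -> merged; set of 6 now {3, 6}
Step 4: find(1) -> no change; set of 1 is {1, 4}
Step 5: find(6) -> no change; set of 6 is {3, 6}
Step 6: union(6, 3) -> already same set; set of 6 now {3, 6}
Step 7: find(3) -> no change; set of 3 is {3, 6}
Step 8: find(5) -> no change; set of 5 is {5}
Step 9: union(4, 0) -> merged; set of 4 now {0, 1, 4}
Step 10: union(6, 2) -> merged; set of 6 now {2, 3, 6}
Step 11: union(1, 3) -> merged; set of 1 now {0, 1, 2, 3, 4, 6}
Step 12: union(1, 2) -> already same set; set of 1 now {0, 1, 2, 3, 4, 6}
Step 13: union(1, 3) -> already same set; set of 1 now {0, 1, 2, 3, 4, 6}
Step 14: union(2, 4) -> already same set; set of 2 now {0, 1, 2, 3, 4, 6}
Step 15: find(3) -> no change; set of 3 is {0, 1, 2, 3, 4, 6}
Step 16: union(3, 1) -> already same set; set of 3 now {0, 1, 2, 3, 4, 6}
Step 17: find(1) -> no change; set of 1 is {0, 1, 2, 3, 4, 6}
Step 18: union(3, 2) -> already same set; set of 3 now {0, 1, 2, 3, 4, 6}
Step 19: find(6) -> no change; set of 6 is {0, 1, 2, 3, 4, 6}
Step 20: union(3, 6) -> already same set; set of 3 now {0, 1, 2, 3, 4, 6}
Set of 4: {0, 1, 2, 3, 4, 6}; 0 is a member.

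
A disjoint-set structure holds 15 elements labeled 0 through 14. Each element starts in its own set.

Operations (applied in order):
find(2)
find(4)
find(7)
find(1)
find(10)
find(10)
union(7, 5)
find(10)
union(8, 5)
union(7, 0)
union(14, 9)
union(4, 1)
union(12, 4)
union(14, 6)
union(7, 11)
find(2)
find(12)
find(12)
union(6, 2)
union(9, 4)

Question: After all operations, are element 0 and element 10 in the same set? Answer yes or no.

Step 1: find(2) -> no change; set of 2 is {2}
Step 2: find(4) -> no change; set of 4 is {4}
Step 3: find(7) -> no change; set of 7 is {7}
Step 4: find(1) -> no change; set of 1 is {1}
Step 5: find(10) -> no change; set of 10 is {10}
Step 6: find(10) -> no change; set of 10 is {10}
Step 7: union(7, 5) -> merged; set of 7 now {5, 7}
Step 8: find(10) -> no change; set of 10 is {10}
Step 9: union(8, 5) -> merged; set of 8 now {5, 7, 8}
Step 10: union(7, 0) -> merged; set of 7 now {0, 5, 7, 8}
Step 11: union(14, 9) -> merged; set of 14 now {9, 14}
Step 12: union(4, 1) -> merged; set of 4 now {1, 4}
Step 13: union(12, 4) -> merged; set of 12 now {1, 4, 12}
Step 14: union(14, 6) -> merged; set of 14 now {6, 9, 14}
Step 15: union(7, 11) -> merged; set of 7 now {0, 5, 7, 8, 11}
Step 16: find(2) -> no change; set of 2 is {2}
Step 17: find(12) -> no change; set of 12 is {1, 4, 12}
Step 18: find(12) -> no change; set of 12 is {1, 4, 12}
Step 19: union(6, 2) -> merged; set of 6 now {2, 6, 9, 14}
Step 20: union(9, 4) -> merged; set of 9 now {1, 2, 4, 6, 9, 12, 14}
Set of 0: {0, 5, 7, 8, 11}; 10 is not a member.

Answer: no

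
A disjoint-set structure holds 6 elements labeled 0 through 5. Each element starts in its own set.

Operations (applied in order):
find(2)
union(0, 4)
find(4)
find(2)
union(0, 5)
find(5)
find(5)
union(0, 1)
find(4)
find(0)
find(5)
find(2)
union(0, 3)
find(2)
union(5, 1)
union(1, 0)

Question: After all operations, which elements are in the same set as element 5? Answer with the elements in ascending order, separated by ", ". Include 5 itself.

Step 1: find(2) -> no change; set of 2 is {2}
Step 2: union(0, 4) -> merged; set of 0 now {0, 4}
Step 3: find(4) -> no change; set of 4 is {0, 4}
Step 4: find(2) -> no change; set of 2 is {2}
Step 5: union(0, 5) -> merged; set of 0 now {0, 4, 5}
Step 6: find(5) -> no change; set of 5 is {0, 4, 5}
Step 7: find(5) -> no change; set of 5 is {0, 4, 5}
Step 8: union(0, 1) -> merged; set of 0 now {0, 1, 4, 5}
Step 9: find(4) -> no change; set of 4 is {0, 1, 4, 5}
Step 10: find(0) -> no change; set of 0 is {0, 1, 4, 5}
Step 11: find(5) -> no change; set of 5 is {0, 1, 4, 5}
Step 12: find(2) -> no change; set of 2 is {2}
Step 13: union(0, 3) -> merged; set of 0 now {0, 1, 3, 4, 5}
Step 14: find(2) -> no change; set of 2 is {2}
Step 15: union(5, 1) -> already same set; set of 5 now {0, 1, 3, 4, 5}
Step 16: union(1, 0) -> already same set; set of 1 now {0, 1, 3, 4, 5}
Component of 5: {0, 1, 3, 4, 5}

Answer: 0, 1, 3, 4, 5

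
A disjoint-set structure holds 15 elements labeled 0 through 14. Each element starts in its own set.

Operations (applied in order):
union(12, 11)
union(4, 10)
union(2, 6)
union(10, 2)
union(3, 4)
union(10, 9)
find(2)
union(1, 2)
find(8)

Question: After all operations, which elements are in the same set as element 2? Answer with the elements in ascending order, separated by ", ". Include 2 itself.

Step 1: union(12, 11) -> merged; set of 12 now {11, 12}
Step 2: union(4, 10) -> merged; set of 4 now {4, 10}
Step 3: union(2, 6) -> merged; set of 2 now {2, 6}
Step 4: union(10, 2) -> merged; set of 10 now {2, 4, 6, 10}
Step 5: union(3, 4) -> merged; set of 3 now {2, 3, 4, 6, 10}
Step 6: union(10, 9) -> merged; set of 10 now {2, 3, 4, 6, 9, 10}
Step 7: find(2) -> no change; set of 2 is {2, 3, 4, 6, 9, 10}
Step 8: union(1, 2) -> merged; set of 1 now {1, 2, 3, 4, 6, 9, 10}
Step 9: find(8) -> no change; set of 8 is {8}
Component of 2: {1, 2, 3, 4, 6, 9, 10}

Answer: 1, 2, 3, 4, 6, 9, 10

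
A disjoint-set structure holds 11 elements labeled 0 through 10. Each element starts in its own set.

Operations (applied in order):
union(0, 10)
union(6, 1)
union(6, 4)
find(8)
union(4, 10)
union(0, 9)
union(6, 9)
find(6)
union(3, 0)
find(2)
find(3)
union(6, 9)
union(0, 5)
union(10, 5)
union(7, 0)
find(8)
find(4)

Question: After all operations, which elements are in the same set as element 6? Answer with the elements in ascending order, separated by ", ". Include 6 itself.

Answer: 0, 1, 3, 4, 5, 6, 7, 9, 10

Derivation:
Step 1: union(0, 10) -> merged; set of 0 now {0, 10}
Step 2: union(6, 1) -> merged; set of 6 now {1, 6}
Step 3: union(6, 4) -> merged; set of 6 now {1, 4, 6}
Step 4: find(8) -> no change; set of 8 is {8}
Step 5: union(4, 10) -> merged; set of 4 now {0, 1, 4, 6, 10}
Step 6: union(0, 9) -> merged; set of 0 now {0, 1, 4, 6, 9, 10}
Step 7: union(6, 9) -> already same set; set of 6 now {0, 1, 4, 6, 9, 10}
Step 8: find(6) -> no change; set of 6 is {0, 1, 4, 6, 9, 10}
Step 9: union(3, 0) -> merged; set of 3 now {0, 1, 3, 4, 6, 9, 10}
Step 10: find(2) -> no change; set of 2 is {2}
Step 11: find(3) -> no change; set of 3 is {0, 1, 3, 4, 6, 9, 10}
Step 12: union(6, 9) -> already same set; set of 6 now {0, 1, 3, 4, 6, 9, 10}
Step 13: union(0, 5) -> merged; set of 0 now {0, 1, 3, 4, 5, 6, 9, 10}
Step 14: union(10, 5) -> already same set; set of 10 now {0, 1, 3, 4, 5, 6, 9, 10}
Step 15: union(7, 0) -> merged; set of 7 now {0, 1, 3, 4, 5, 6, 7, 9, 10}
Step 16: find(8) -> no change; set of 8 is {8}
Step 17: find(4) -> no change; set of 4 is {0, 1, 3, 4, 5, 6, 7, 9, 10}
Component of 6: {0, 1, 3, 4, 5, 6, 7, 9, 10}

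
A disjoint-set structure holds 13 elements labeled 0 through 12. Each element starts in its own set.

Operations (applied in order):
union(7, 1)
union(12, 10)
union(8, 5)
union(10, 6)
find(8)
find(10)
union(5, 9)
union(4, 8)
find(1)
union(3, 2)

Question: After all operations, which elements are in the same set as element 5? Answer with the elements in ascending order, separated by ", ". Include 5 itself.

Step 1: union(7, 1) -> merged; set of 7 now {1, 7}
Step 2: union(12, 10) -> merged; set of 12 now {10, 12}
Step 3: union(8, 5) -> merged; set of 8 now {5, 8}
Step 4: union(10, 6) -> merged; set of 10 now {6, 10, 12}
Step 5: find(8) -> no change; set of 8 is {5, 8}
Step 6: find(10) -> no change; set of 10 is {6, 10, 12}
Step 7: union(5, 9) -> merged; set of 5 now {5, 8, 9}
Step 8: union(4, 8) -> merged; set of 4 now {4, 5, 8, 9}
Step 9: find(1) -> no change; set of 1 is {1, 7}
Step 10: union(3, 2) -> merged; set of 3 now {2, 3}
Component of 5: {4, 5, 8, 9}

Answer: 4, 5, 8, 9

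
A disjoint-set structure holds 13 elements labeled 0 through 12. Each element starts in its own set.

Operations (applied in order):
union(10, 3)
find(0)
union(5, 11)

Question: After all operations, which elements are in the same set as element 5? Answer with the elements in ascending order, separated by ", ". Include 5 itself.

Step 1: union(10, 3) -> merged; set of 10 now {3, 10}
Step 2: find(0) -> no change; set of 0 is {0}
Step 3: union(5, 11) -> merged; set of 5 now {5, 11}
Component of 5: {5, 11}

Answer: 5, 11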